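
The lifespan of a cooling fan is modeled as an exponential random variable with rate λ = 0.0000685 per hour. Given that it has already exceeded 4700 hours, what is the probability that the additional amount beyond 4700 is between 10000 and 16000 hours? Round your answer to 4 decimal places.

0.1699

Memoryless: the residual past 4700 is again Exp(λ).
P(10000 < residual < 16000) = e^(−λ·10000) − e^(−λ·16000) = 0.50409 − 0.33421 ≈ 0.1699.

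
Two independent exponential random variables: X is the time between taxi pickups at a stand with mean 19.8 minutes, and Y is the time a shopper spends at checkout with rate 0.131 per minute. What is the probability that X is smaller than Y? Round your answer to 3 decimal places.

λ_1 = 1/19.8 = 0.0505051, λ_2 = 0.131.
For independent exponentials, P(X < Y) = λ_1/(λ_1+λ_2) = 0.0505051/0.181505 ≈ 0.278.

0.278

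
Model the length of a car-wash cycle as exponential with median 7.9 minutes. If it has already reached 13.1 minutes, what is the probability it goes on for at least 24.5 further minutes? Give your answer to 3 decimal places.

0.117

For an exponential, median = ln(2)/λ, so λ = ln 2 / 7.9 = 0.0877401 per minute.
The exponential is memoryless, so the remaining time is again Exp(λ): the condition X > 13.1 is irrelevant.
P(X > 24.5) = e^(−2.1496) ≈ 0.117.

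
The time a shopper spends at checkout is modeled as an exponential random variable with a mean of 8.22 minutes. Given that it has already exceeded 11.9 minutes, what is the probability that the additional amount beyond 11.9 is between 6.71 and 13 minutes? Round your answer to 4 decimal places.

The rate is λ = 1/8.22 = 0.121655 per minute.
Memoryless: the residual past 11.9 is again Exp(λ).
P(6.71 < residual < 13) = e^(−λ·6.71) − e^(−λ·13) = 0.44206 − 0.20566 ≈ 0.2364.

0.2364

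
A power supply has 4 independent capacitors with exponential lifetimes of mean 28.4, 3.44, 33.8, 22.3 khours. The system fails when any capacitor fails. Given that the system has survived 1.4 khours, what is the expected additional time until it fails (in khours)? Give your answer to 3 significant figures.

2.50

First-failure rate Σλ = 1/28.4 + 1/3.44 + 1/33.8 + 1/22.3 = 0.400338.
By memorylessness the expected residual is 1/Σλ = 2.49789 khours, regardless of the 1.4 already elapsed.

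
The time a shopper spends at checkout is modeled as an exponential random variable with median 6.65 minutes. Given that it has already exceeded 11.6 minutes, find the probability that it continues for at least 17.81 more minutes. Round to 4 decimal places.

0.1562

For an exponential, median = ln(2)/λ, so λ = ln 2 / 6.65 = 0.104233 per minute.
The exponential is memoryless, so the remaining time is again Exp(λ): the condition X > 11.6 is irrelevant.
P(X > 17.81) = e^(−1.8564) ≈ 0.1562.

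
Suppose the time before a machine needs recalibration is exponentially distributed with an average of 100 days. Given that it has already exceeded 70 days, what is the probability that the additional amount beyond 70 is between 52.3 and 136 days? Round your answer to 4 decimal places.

0.3361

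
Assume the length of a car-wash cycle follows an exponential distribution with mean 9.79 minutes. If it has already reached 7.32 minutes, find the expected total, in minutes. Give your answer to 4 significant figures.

17.11

The rate is λ = 1/9.79 = 0.102145 per minute.
By memorylessness, E[X | X > 7.32] = 7.32 + 1/λ = 7.32 + 9.79 = 17.11 minutes.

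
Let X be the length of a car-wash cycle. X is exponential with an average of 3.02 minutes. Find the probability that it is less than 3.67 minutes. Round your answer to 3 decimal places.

0.703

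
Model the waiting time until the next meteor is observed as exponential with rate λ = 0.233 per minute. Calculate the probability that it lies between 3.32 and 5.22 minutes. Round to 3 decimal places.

0.165

P(3.32 < X < 5.22) = e^(−λ·3.32) − e^(−λ·5.22) = 0.46137 − 0.29634 ≈ 0.165.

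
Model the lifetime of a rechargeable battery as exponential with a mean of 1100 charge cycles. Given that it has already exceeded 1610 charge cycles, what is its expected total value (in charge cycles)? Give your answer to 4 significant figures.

2710

The rate is λ = 1/1100 = 0.000909091 per charge cycle.
By memorylessness, E[X | X > 1610] = 1610 + 1/λ = 1610 + 1100 = 2710 charge cycles.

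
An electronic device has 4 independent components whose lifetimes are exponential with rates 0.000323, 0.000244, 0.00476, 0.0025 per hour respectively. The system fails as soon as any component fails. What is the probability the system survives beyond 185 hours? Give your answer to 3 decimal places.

0.235

The time to first failure is exponential with rate Σλ = 0.000323 + 0.000244 + 0.00476 + 0.0025 = 0.007827.
P(min > 185) = e^(−0.007827·185) = e^(−1.448) ≈ 0.235.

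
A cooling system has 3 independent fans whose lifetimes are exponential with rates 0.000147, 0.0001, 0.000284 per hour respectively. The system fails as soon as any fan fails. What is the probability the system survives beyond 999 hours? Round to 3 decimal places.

0.588

The time to first failure is exponential with rate Σλ = 0.000147 + 0.0001 + 0.000284 = 0.000531.
P(min > 999) = e^(−0.000531·999) = e^(−0.53047) ≈ 0.588.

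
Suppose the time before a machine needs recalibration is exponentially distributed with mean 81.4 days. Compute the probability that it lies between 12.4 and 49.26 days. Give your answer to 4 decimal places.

The rate is λ = 1/81.4 = 0.012285 per day.
P(12.4 < X < 49.26) = e^(−λ·12.4) − e^(−λ·49.26) = 0.85870 − 0.54599 ≈ 0.3127.

0.3127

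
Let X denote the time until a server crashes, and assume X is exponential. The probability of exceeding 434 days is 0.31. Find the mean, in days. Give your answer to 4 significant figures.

370.6

e^(−λ·434) = 0.31 ⇒ λ = −ln(0.31)/434 = 0.00269858.
Mean = 1/λ = 370.565 days.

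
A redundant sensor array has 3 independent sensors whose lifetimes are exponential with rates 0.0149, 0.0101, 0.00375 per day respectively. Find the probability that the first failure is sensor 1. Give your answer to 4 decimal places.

The time to first failure is exponential with rate Σλ = 0.0149 + 0.0101 + 0.00375 = 0.02875.
P(sensor 1 first) = λ_1/Σλ = 0.0149/0.02875 ≈ 0.5183.

0.5183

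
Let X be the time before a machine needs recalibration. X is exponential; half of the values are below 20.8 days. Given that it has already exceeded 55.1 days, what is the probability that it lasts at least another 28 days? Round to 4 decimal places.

For an exponential, median = ln(2)/λ, so λ = ln 2 / 20.8 = 0.0333244 per day.
The exponential is memoryless, so the remaining time is again Exp(λ): the condition X > 55.1 is irrelevant.
P(X > 28) = e^(−0.93308) ≈ 0.3933.

0.3933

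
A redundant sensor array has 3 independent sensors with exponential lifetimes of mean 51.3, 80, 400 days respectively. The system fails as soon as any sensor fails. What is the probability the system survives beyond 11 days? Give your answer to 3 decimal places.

The first failure time is exponential with rate Σλ_i = 1/51.3 + 1/80 + 1/400 = 0.0344932 per day.
P(min > 11) = e^(−0.0344932·11) = e^(−0.37942) ≈ 0.684.

0.684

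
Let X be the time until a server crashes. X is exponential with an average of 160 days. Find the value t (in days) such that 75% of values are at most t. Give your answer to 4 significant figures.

221.8

The rate is λ = 1/160 = 0.00625 per day.
Set 1 − e^(−λt) = 0.75, so t = −ln(0.25)/λ = 1.3863/0.00625 ≈ 221.807 days.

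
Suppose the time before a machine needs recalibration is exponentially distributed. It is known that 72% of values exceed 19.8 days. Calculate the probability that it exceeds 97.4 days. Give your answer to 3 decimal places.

e^(−λ·19.8) = 0.72 ⇒ λ = −ln(0.72)/19.8 = 0.0165911.
P(X > 97.4) = e^(−0.0165911·97.4) = e^(−1.616) ≈ 0.199.

0.199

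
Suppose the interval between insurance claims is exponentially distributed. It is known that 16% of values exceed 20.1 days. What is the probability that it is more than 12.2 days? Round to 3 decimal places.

0.329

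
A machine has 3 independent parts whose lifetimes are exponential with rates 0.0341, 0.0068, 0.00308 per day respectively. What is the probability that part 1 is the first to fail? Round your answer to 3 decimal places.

0.775

The time to first failure is exponential with rate Σλ = 0.0341 + 0.0068 + 0.00308 = 0.04398.
P(part 1 first) = λ_1/Σλ = 0.0341/0.04398 ≈ 0.775.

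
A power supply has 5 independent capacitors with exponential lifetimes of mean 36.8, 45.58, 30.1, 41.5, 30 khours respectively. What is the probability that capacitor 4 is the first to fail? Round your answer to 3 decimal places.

Rates: λ_i = 1/mean_i → 0.0271739, 0.0219394, 0.0332226, 0.0240964, 0.0333333; Σλ = 0.139766.
P(capacitor 4 first) = λ_4/Σλ = 0.0240964/0.139766 ≈ 0.172.

0.172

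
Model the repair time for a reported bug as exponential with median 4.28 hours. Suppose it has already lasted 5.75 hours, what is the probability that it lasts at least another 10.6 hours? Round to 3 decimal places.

0.180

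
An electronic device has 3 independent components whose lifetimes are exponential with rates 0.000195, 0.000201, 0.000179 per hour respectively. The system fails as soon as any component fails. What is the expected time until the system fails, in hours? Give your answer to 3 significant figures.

1740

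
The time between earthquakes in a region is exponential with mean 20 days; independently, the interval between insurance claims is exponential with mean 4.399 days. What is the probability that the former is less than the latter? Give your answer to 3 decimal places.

0.180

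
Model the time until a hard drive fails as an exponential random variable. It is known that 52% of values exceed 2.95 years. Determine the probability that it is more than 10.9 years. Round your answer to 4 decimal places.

0.0893

e^(−λ·2.95) = 0.52 ⇒ λ = −ln(0.52)/2.95 = 0.22167.
P(X > 10.9) = e^(−0.22167·10.9) = e^(−2.4162) ≈ 0.0893.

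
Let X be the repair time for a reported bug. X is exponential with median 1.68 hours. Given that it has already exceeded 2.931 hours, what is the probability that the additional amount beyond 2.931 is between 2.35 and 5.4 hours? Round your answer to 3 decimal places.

For an exponential, median = ln(2)/λ, so λ = ln 2 / 1.68 = 0.412588 per hour.
Memoryless: the residual past 2.931 is again Exp(λ).
P(2.35 < residual < 5.4) = e^(−λ·2.35) − e^(−λ·5.4) = 0.37924 − 0.10775 ≈ 0.271.

0.271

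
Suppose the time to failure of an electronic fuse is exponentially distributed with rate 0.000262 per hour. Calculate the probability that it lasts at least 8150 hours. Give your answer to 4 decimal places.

P(X > 8150) = e^(−λ·8150) = e^(−2.1353) ≈ 0.1182.

0.1182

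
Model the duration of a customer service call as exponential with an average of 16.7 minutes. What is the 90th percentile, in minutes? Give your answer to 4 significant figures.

38.45

The rate is λ = 1/16.7 = 0.0598802 per minute.
Set 1 − e^(−λt) = 0.9, so t = −ln(0.1)/λ = 2.3026/0.0598802 ≈ 38.4532 minutes.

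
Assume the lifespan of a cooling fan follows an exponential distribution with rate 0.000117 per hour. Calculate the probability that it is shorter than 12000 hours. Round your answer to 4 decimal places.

0.7544

P(X ≤ 12000) = 1 − e^(−λ·12000) = 1 − e^(−1.404) ≈ 0.7544.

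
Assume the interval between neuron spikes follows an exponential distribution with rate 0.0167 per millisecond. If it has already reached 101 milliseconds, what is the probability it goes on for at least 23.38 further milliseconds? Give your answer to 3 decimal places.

By the memoryless property, P(X > 101+23.38 | X > 101) = P(X > 23.38).
P(X > 23.38) = e^(−0.39045) ≈ 0.677.

0.677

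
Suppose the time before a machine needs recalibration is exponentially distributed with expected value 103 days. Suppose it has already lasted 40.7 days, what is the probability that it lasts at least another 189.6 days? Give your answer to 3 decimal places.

0.159

The rate is λ = 1/103 = 0.00970874 per day.
P(X > s+t | X > s) = e^(−λ(s+t))/e^(−λs) = e^(−λt), independent of s = 40.7.
P(X > 189.6) = e^(−1.8408) ≈ 0.159.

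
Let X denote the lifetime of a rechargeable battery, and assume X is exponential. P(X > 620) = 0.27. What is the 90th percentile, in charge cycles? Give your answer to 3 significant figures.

e^(−λ·620) = 0.27 ⇒ λ = −ln(0.27)/620 = 0.00211183.
90th percentile: 1 − e^(−λt) = 0.9, t = −ln(0.1)/λ = 1090.33 charge cycles.

1090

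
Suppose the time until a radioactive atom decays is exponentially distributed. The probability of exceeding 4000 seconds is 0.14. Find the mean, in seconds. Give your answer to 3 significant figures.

e^(−λ·4000) = 0.14 ⇒ λ = −ln(0.14)/4000 = 0.000491528.
Mean = 1/λ = 2034.47 seconds.

2030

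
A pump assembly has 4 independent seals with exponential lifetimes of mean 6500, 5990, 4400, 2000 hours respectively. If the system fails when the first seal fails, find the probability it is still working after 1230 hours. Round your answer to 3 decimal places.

0.276

The first failure time is exponential with rate Σλ_i = 1/6500 + 1/5990 + 1/4400 + 1/2000 = 0.00104806 per hour.
P(min > 1230) = e^(−0.00104806·1230) = e^(−1.2891) ≈ 0.276.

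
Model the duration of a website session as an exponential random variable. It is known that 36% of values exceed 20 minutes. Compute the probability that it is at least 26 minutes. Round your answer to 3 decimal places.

e^(−λ·20) = 0.36 ⇒ λ = −ln(0.36)/20 = 0.0510826.
P(X > 26) = e^(−0.0510826·26) = e^(−1.3281) ≈ 0.265.

0.265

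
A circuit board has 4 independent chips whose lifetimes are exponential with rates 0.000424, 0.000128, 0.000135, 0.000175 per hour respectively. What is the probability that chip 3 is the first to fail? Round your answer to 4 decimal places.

0.1566

The time to first failure is exponential with rate Σλ = 0.000424 + 0.000128 + 0.000135 + 0.000175 = 0.000862.
P(chip 3 first) = λ_3/Σλ = 0.000135/0.000862 ≈ 0.1566.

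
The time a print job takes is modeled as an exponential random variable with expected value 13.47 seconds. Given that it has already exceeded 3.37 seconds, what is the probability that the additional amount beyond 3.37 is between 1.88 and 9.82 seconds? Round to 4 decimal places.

The rate is λ = 1/13.47 = 0.074239 per second.
Memoryless: the residual past 3.37 is again Exp(λ).
P(1.88 < residual < 9.82) = e^(−λ·1.88) − e^(−λ·9.82) = 0.86973 − 0.48238 ≈ 0.3874.

0.3874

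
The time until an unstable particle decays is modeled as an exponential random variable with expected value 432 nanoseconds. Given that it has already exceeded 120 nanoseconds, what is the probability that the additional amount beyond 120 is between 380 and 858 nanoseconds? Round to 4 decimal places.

0.2777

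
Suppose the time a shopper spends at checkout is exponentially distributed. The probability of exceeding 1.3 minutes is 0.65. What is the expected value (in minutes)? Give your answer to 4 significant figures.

e^(−λ·1.3) = 0.65 ⇒ λ = −ln(0.65)/1.3 = 0.331371.
Mean = 1/λ = 3.01776 minutes.

3.018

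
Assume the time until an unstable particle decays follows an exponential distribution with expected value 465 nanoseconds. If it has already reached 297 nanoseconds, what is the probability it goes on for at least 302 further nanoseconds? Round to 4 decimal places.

0.5223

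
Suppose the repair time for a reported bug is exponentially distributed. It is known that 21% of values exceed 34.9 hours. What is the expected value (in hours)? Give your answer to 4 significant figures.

e^(−λ·34.9) = 0.21 ⇒ λ = −ln(0.21)/34.9 = 0.0447177.
Mean = 1/λ = 22.3625 hours.

22.36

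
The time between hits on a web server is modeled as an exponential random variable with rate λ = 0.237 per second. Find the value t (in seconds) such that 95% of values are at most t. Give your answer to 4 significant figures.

12.64

Set 1 − e^(−λt) = 0.95, so t = −ln(0.05)/λ = 2.9957/0.237 ≈ 12.6402 seconds.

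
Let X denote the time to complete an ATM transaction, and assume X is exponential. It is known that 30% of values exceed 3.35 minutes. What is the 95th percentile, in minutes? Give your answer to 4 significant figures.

e^(−λ·3.35) = 0.30 ⇒ λ = −ln(0.30)/3.35 = 0.359395.
95th percentile: 1 − e^(−λt) = 0.95, t = −ln(0.05)/λ = 8.33549 minutes.

8.335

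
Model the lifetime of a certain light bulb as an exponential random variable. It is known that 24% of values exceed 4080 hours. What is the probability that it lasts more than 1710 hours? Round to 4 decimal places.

e^(−λ·4080) = 0.24 ⇒ λ = −ln(0.24)/4080 = 0.000349783.
P(X > 1710) = e^(−0.000349783·1710) = e^(−0.59813) ≈ 0.5498.

0.5498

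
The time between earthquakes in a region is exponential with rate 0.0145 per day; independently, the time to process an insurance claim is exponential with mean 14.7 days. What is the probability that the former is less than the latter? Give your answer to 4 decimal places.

0.1757

λ_1 = 0.0145, λ_2 = 1/14.7 = 0.0680272.
For independent exponentials, P(the former < the latter) = λ_1/(λ_1+λ_2) = 0.0145/0.0825272 ≈ 0.1757.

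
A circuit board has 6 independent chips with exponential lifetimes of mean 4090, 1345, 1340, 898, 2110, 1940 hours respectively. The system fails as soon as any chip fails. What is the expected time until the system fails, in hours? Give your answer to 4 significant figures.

The first failure time is exponential with rate Σλ_i = 1/4090 + 1/1345 + 1/1340 + 1/898 + 1/2110 + 1/1940 = 0.00383725 per hour.
E[min] = 1/Σλ = 1/0.00383725 = 260.604 hours.

260.6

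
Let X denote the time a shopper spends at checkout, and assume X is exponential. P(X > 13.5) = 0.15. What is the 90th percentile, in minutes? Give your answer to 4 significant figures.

16.39

e^(−λ·13.5) = 0.15 ⇒ λ = −ln(0.15)/13.5 = 0.140527.
90th percentile: 1 − e^(−λt) = 0.9, t = −ln(0.1)/λ = 16.3853 minutes.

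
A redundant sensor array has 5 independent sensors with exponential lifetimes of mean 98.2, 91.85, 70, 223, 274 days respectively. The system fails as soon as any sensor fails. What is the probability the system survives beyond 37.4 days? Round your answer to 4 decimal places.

0.1966

The first failure time is exponential with rate Σλ_i = 1/98.2 + 1/91.85 + 1/70 + 1/223 + 1/274 = 0.0434903 per day.
P(min > 37.4) = e^(−0.0434903·37.4) = e^(−1.6265) ≈ 0.1966.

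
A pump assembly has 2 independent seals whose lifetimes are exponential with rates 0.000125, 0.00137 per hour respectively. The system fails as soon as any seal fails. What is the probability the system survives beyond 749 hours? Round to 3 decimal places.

0.326

The time to first failure is exponential with rate Σλ = 0.000125 + 0.00137 = 0.001495.
P(min > 749) = e^(−0.001495·749) = e^(−1.1198) ≈ 0.326.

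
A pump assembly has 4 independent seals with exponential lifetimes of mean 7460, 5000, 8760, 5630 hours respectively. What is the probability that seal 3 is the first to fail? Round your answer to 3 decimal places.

0.182

Rates: λ_i = 1/mean_i → 0.000134048, 0.0002, 0.000114155, 0.00017762; Σλ = 0.000625823.
P(seal 3 first) = λ_3/Σλ = 0.000114155/0.000625823 ≈ 0.182.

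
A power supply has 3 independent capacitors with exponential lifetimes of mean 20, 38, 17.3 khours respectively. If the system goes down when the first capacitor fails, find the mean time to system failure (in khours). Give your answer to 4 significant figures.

7.456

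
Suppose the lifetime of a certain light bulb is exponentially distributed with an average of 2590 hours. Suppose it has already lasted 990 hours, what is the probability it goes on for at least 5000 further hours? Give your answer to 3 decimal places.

The rate is λ = 1/2590 = 0.0003861 per hour.
P(X > s+t | X > s) = e^(−λ(s+t))/e^(−λs) = e^(−λt), independent of s = 990.
P(X > 5000) = e^(−1.9305) ≈ 0.145.

0.145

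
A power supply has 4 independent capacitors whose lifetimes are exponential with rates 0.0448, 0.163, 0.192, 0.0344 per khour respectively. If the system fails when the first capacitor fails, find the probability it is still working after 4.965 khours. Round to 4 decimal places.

0.1158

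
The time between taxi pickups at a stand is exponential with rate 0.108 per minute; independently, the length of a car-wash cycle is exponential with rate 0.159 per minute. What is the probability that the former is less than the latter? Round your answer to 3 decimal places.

λ_1 = 0.108, λ_2 = 0.159.
For independent exponentials, P(the former < the latter) = λ_1/(λ_1+λ_2) = 0.108/0.267 ≈ 0.404.

0.404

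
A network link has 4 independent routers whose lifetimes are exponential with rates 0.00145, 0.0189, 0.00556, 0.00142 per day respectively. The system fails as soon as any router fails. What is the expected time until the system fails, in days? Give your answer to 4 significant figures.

The time to first failure is exponential with rate Σλ = 0.00145 + 0.0189 + 0.00556 + 0.00142 = 0.02733.
E[min] = 1/Σλ = 1/0.02733 = 36.5898 days.

36.59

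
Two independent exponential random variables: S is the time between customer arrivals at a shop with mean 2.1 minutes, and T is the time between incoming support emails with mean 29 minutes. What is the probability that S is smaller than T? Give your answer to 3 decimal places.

0.932

λ_1 = 1/2.1 = 0.47619, λ_2 = 1/29 = 0.0344828.
For independent exponentials, P(S < T) = λ_1/(λ_1+λ_2) = 0.47619/0.510673 ≈ 0.932.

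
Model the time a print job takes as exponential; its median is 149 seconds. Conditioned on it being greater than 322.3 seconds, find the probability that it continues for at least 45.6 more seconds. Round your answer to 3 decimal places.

0.809

For an exponential, median = ln(2)/λ, so λ = ln 2 / 149 = 0.00465199 per second.
P(X > s+t | X > s) = e^(−λ(s+t))/e^(−λs) = e^(−λt), independent of s = 322.3.
P(X > 45.6) = e^(−0.21213) ≈ 0.809.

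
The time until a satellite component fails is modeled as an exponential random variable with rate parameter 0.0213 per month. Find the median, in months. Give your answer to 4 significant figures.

Set 1 − e^(−λt) = 0.5, so t = −ln(0.5)/λ = 0.69315/0.0213 ≈ 32.5421 months.

32.54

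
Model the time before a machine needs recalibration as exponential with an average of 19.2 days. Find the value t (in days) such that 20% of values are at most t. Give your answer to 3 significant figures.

The rate is λ = 1/19.2 = 0.0520833 per day.
Set 1 − e^(−λt) = 0.2, so t = −ln(0.8)/λ = 0.22314/0.0520833 ≈ 4.28436 days.

4.28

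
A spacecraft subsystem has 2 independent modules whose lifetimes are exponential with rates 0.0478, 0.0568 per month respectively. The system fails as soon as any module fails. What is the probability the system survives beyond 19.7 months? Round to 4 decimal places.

The time to first failure is exponential with rate Σλ = 0.0478 + 0.0568 = 0.1046.
P(min > 19.7) = e^(−0.1046·19.7) = e^(−2.0606) ≈ 0.1274.

0.1274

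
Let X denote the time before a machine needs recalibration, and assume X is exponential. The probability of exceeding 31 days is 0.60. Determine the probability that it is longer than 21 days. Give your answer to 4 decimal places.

e^(−λ·31) = 0.60 ⇒ λ = −ln(0.60)/31 = 0.0164782.
P(X > 21) = e^(−0.0164782·21) = e^(−0.34604) ≈ 0.7075.

0.7075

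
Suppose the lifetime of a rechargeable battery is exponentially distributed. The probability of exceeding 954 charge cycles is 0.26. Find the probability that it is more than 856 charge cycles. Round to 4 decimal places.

e^(−λ·954) = 0.26 ⇒ λ = −ln(0.26)/954 = 0.00141203.
P(X > 856) = e^(−0.00141203·856) = e^(−1.2087) ≈ 0.2986.

0.2986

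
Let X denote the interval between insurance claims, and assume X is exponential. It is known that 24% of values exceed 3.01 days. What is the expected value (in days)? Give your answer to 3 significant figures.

e^(−λ·3.01) = 0.24 ⇒ λ = −ln(0.24)/3.01 = 0.474125.
Mean = 1/λ = 2.10915 days.

2.11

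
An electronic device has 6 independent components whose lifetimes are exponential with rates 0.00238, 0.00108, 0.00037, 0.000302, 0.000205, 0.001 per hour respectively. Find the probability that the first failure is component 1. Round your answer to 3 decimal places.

0.446

The time to first failure is exponential with rate Σλ = 0.00238 + 0.00108 + 0.00037 + 0.000302 + 0.000205 + 0.001 = 0.005337.
P(component 1 first) = λ_1/Σλ = 0.00238/0.005337 ≈ 0.446.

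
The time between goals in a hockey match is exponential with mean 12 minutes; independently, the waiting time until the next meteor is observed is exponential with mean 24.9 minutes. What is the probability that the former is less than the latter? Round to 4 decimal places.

0.6748

λ_1 = 1/12 = 0.0833333, λ_2 = 1/24.9 = 0.0401606.
For independent exponentials, P(the former < the latter) = λ_1/(λ_1+λ_2) = 0.0833333/0.123494 ≈ 0.6748.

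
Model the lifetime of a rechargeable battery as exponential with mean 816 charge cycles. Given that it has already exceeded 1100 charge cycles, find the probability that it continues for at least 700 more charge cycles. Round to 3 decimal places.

The rate is λ = 1/816 = 0.00122549 per charge cycle.
By the memoryless property, P(X > 1100+700 | X > 1100) = P(X > 700).
P(X > 700) = e^(−0.85784) ≈ 0.424.

0.424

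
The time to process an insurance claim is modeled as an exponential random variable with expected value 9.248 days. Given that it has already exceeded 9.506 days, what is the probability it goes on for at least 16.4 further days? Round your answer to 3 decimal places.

The rate is λ = 1/9.248 = 0.108131 per day.
P(X > s+t | X > s) = e^(−λ(s+t))/e^(−λs) = e^(−λt), independent of s = 9.506.
P(X > 16.4) = e^(−1.7734) ≈ 0.170.

0.170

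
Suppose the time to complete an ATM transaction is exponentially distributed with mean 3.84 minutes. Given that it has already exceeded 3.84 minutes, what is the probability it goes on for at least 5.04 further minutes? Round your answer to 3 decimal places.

0.269

The rate is λ = 1/3.84 = 0.260417 per minute.
P(X > s+t | X > s) = e^(−λ(s+t))/e^(−λs) = e^(−λt), independent of s = 3.84.
P(X > 5.04) = e^(−1.3125) ≈ 0.269.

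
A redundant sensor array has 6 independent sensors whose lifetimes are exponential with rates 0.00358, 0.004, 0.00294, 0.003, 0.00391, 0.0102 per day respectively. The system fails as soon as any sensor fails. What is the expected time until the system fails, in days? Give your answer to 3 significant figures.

The time to first failure is exponential with rate Σλ = 0.00358 + 0.004 + 0.00294 + 0.003 + 0.00391 + 0.0102 = 0.02763.
E[min] = 1/Σλ = 1/0.02763 = 36.1925 days.

36.2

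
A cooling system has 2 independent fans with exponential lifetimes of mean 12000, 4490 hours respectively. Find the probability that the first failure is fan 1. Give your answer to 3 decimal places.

0.272

Rates: λ_i = 1/mean_i → 0.0000833333, 0.000222717; Σλ = 0.00030605.
P(fan 1 first) = λ_1/Σλ = 0.0000833333/0.00030605 ≈ 0.272.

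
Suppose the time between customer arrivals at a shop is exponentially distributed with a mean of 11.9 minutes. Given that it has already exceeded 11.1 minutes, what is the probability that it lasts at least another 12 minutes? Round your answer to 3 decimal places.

The rate is λ = 1/11.9 = 0.0840336 per minute.
The exponential is memoryless, so the remaining time is again Exp(λ): the condition X > 11.1 is irrelevant.
P(X > 12) = e^(−1.0084) ≈ 0.365.

0.365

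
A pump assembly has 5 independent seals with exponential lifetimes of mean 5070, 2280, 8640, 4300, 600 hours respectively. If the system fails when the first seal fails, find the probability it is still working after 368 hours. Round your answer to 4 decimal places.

0.3770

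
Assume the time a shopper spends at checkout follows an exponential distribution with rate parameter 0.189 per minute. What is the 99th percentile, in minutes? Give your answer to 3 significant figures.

Set 1 − e^(−λt) = 0.99, so t = −ln(0.01)/λ = 4.6052/0.189 ≈ 24.366 minutes.

24.4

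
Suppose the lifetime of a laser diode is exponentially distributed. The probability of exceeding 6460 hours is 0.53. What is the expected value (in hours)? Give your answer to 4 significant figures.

10180

e^(−λ·6460) = 0.53 ⇒ λ = −ln(0.53)/6460 = 0.0000982784.
Mean = 1/λ = 10175.2 hours.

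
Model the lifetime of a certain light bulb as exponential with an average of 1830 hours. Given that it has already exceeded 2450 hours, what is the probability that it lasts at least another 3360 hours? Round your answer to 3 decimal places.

The rate is λ = 1/1830 = 0.000546448 per hour.
The exponential is memoryless, so the remaining time is again Exp(λ): the condition X > 2450 is irrelevant.
P(X > 3360) = e^(−1.8361) ≈ 0.159.

0.159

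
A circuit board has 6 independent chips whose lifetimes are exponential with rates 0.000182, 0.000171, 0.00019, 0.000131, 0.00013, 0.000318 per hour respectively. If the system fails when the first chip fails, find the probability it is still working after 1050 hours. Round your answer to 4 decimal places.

0.3079

The time to first failure is exponential with rate Σλ = 0.000182 + 0.000171 + 0.00019 + 0.000131 + 0.00013 + 0.000318 = 0.001122.
P(min > 1050) = e^(−0.001122·1050) = e^(−1.1781) ≈ 0.3079.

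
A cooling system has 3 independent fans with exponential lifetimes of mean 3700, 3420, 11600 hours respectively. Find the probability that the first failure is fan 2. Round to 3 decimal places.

0.451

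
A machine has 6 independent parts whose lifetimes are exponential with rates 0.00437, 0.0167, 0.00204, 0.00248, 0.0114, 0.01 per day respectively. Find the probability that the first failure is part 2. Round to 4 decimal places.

The time to first failure is exponential with rate Σλ = 0.00437 + 0.0167 + 0.00204 + 0.00248 + 0.0114 + 0.01 = 0.04699.
P(part 2 first) = λ_2/Σλ = 0.0167/0.04699 ≈ 0.3554.

0.3554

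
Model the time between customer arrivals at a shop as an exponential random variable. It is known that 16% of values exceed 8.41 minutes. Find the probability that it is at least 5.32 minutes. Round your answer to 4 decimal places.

e^(−λ·8.41) = 0.16 ⇒ λ = −ln(0.16)/8.41 = 0.217905.
P(X > 5.32) = e^(−0.217905·5.32) = e^(−1.1593) ≈ 0.3137.

0.3137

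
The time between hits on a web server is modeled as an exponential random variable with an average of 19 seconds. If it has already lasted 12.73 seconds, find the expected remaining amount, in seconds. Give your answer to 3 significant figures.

The rate is λ = 1/19 = 0.0526316 per second.
By memorylessness, the remaining amount past any threshold is again Exp(λ) with mean 1/λ = 19 seconds.

19.0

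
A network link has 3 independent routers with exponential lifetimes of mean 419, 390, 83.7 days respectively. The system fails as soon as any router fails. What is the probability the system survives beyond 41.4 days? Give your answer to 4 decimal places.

The first failure time is exponential with rate Σλ_i = 1/419 + 1/390 + 1/83.7 = 0.0168982 per day.
P(min > 41.4) = e^(−0.0168982·41.4) = e^(−0.69958) ≈ 0.4968.

0.4968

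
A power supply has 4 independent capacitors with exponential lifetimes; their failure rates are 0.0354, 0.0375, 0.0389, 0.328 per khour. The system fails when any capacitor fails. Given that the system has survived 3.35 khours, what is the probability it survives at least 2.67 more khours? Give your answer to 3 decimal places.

Time to first failure ~ Exp(Σλ) with Σλ = 0.4398.
By memorylessness, P(T > 3.35+2.67 | T > 3.35) = P(T > 2.67) = e^(−0.4398·2.67) ≈ 0.309.

0.309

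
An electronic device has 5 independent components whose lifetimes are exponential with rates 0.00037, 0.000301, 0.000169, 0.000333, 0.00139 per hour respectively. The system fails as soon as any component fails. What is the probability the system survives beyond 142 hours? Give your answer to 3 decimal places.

0.695

The time to first failure is exponential with rate Σλ = 0.00037 + 0.000301 + 0.000169 + 0.000333 + 0.00139 = 0.002563.
P(min > 142) = e^(−0.002563·142) = e^(−0.36395) ≈ 0.695.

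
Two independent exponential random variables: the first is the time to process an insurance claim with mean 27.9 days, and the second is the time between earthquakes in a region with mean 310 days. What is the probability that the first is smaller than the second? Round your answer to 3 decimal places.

λ_1 = 1/27.9 = 0.0358423, λ_2 = 1/310 = 0.00322581.
For independent exponentials, P(the first < the second) = λ_1/(λ_1+λ_2) = 0.0358423/0.0390681 ≈ 0.917.

0.917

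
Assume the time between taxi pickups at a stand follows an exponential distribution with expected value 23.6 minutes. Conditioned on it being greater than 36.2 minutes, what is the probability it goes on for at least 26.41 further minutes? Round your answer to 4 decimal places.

The rate is λ = 1/23.6 = 0.0423729 per minute.
By the memoryless property, P(X > 36.2+26.41 | X > 36.2) = P(X > 26.41).
P(X > 26.41) = e^(−1.1191) ≈ 0.3266.

0.3266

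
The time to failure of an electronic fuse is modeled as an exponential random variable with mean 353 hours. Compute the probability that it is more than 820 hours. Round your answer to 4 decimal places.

The rate is λ = 1/353 = 0.00283286 per hour.
P(X > 820) = e^(−λ·820) = e^(−2.3229) ≈ 0.0980.

0.0980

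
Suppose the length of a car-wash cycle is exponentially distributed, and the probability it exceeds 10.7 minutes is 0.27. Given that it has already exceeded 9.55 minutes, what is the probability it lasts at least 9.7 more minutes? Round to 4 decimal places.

From e^(−λ·10.7) = 0.27, λ = −ln(0.27)/10.7 = 0.122368.
Memoryless: P(X > 9.55+9.7 | X > 9.55) = P(X > 9.7) = e^(−0.122368·9.7) ≈ 0.3051.

0.3051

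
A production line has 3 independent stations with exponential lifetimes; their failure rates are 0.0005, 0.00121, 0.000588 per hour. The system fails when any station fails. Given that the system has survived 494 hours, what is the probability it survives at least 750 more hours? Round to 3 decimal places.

0.178

Time to first failure ~ Exp(Σλ) with Σλ = 0.002298.
By memorylessness, P(T > 494+750 | T > 494) = P(T > 750) = e^(−0.002298·750) ≈ 0.178.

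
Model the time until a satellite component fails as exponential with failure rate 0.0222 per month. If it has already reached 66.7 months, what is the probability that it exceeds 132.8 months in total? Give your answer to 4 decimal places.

0.2305

The exponential is memoryless, so the remaining time is again Exp(λ): the condition X > 66.7 is irrelevant.
P(X > 66.1) = e^(−1.4674) ≈ 0.2305.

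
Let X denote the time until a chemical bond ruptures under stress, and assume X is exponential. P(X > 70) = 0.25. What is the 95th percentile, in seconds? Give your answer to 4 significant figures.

e^(−λ·70) = 0.25 ⇒ λ = −ln(0.25)/70 = 0.0198042.
95th percentile: 1 − e^(−λt) = 0.95, t = −ln(0.05)/λ = 151.267 seconds.

151.3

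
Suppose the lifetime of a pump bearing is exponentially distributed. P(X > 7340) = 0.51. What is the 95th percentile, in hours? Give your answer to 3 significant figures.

32700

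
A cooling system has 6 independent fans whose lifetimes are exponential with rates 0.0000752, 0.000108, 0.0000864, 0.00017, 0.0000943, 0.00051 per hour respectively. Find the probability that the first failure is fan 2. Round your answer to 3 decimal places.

0.103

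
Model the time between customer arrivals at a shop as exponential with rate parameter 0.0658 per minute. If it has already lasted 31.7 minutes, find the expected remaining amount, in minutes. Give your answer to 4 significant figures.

15.20

By memorylessness, the remaining amount past any threshold is again Exp(λ) with mean 1/λ = 15.1976 minutes.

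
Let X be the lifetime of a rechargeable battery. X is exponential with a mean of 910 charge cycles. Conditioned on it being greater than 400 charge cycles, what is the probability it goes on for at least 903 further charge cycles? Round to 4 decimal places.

0.3707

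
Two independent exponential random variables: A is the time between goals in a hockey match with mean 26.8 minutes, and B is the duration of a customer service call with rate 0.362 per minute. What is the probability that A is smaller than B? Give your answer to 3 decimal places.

λ_1 = 1/26.8 = 0.0373134, λ_2 = 0.362.
For independent exponentials, P(A < B) = λ_1/(λ_1+λ_2) = 0.0373134/0.399313 ≈ 0.093.

0.093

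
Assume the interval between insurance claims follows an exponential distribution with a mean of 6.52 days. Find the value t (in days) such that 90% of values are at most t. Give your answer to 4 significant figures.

The rate is λ = 1/6.52 = 0.153374 per day.
Set 1 − e^(−λt) = 0.9, so t = −ln(0.1)/λ = 2.3026/0.153374 ≈ 15.0129 days.

15.01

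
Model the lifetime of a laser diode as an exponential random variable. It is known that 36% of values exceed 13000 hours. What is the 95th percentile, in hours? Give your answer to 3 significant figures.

e^(−λ·13000) = 0.36 ⇒ λ = −ln(0.36)/13000 = 0.0000785886.
95th percentile: 1 − e^(−λt) = 0.95, t = −ln(0.05)/λ = 38119.2 hours.

38100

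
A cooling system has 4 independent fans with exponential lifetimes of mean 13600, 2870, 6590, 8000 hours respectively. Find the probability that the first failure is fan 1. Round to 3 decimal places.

Rates: λ_i = 1/mean_i → 0.0000735294, 0.000348432, 0.000151745, 0.000125; Σλ = 0.000698707.
P(fan 1 first) = λ_1/Σλ = 0.0000735294/0.000698707 ≈ 0.105.

0.105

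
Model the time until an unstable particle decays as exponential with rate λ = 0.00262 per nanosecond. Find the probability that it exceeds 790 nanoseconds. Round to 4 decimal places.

0.1262

P(X > 790) = e^(−λ·790) = e^(−2.0698) ≈ 0.1262.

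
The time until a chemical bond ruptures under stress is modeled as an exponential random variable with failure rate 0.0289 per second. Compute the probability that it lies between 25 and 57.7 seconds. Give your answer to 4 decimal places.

P(25 < X < 57.7) = e^(−λ·25) − e^(−λ·57.7) = 0.48554 − 0.18871 ≈ 0.2968.

0.2968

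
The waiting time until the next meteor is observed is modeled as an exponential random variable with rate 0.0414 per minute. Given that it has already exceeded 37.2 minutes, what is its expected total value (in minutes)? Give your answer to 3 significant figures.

61.4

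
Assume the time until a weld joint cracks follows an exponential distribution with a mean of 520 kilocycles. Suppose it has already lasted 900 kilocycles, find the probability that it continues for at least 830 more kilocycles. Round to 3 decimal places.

The rate is λ = 1/520 = 0.00192308 per kilocycle.
The exponential is memoryless, so the remaining time is again Exp(λ): the condition X > 900 is irrelevant.
P(X > 830) = e^(−1.5962) ≈ 0.203.

0.203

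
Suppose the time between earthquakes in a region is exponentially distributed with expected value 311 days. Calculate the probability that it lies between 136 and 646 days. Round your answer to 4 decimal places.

The rate is λ = 1/311 = 0.00321543 per day.
P(136 < X < 646) = e^(−λ·136) − e^(−λ·646) = 0.64578 − 0.12528 ≈ 0.5205.

0.5205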